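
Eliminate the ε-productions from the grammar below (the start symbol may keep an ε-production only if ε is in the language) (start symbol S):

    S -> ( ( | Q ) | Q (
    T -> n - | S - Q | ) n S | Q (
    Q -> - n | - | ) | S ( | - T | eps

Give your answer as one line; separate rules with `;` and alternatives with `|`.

Nullable set = {Q}.
ε ∉ L(G), so no ε-production is kept.
For each production, add variants omitting each subset of nullable occurrences: S → Q ) gives Q ) | ). S → Q ( gives Q ( | (. T → S - Q gives S - Q | S -. T → Q ( gives Q ( | (.

S -> ( ( | Q ) | ) | Q ( | (; T -> n - | S - Q | S - | ) n S | Q ( | (; Q -> - n | - | ) | S ( | - T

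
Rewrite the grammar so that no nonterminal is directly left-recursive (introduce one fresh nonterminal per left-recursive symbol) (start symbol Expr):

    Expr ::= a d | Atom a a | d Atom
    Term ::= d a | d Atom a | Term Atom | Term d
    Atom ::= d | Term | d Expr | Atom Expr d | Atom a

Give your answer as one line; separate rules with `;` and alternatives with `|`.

Expr ::= a d | Atom a a | d Atom; Term ::= d a Term1 | d Atom a Term1; Atom ::= d Atom1 | Term Atom1 | d Expr Atom1; Term1 ::= Atom Term1 | d Term1 | ε; Atom1 ::= Expr d Atom1 | a Atom1 | ε

Left recursion appears on Term, Atom.
For Term: α = {Atom, d}, β = {d a, d Atom a}. Rewrite as Term → β Term1 and Term1 → α Term1 | ε.
For Atom: α = {Expr d, a}, β = {d, Term, d Expr}. Rewrite as Atom → β Atom1 and Atom1 → α Atom1 | ε.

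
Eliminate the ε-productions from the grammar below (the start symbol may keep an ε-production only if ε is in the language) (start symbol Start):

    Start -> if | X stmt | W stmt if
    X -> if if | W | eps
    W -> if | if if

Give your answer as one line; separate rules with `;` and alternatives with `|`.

Start -> if | X stmt | stmt | W stmt if; X -> if if | W; W -> if | if if

Nullable set = {X}.
ε ∉ L(G), so no ε-production is kept.
Expand every rule over subsets of its nullable positions: Start → X stmt gives X stmt | stmt.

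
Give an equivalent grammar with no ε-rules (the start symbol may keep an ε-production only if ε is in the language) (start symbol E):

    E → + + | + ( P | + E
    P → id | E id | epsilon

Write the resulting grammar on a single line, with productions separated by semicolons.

E → + + | + ( P | + ( | + E; P → id | E id

Nullable nonterminals: {P}.
ε ∉ L(G), so no ε-production is kept.
Add the nullable-subset variants: E → + ( P gives + ( P | + (.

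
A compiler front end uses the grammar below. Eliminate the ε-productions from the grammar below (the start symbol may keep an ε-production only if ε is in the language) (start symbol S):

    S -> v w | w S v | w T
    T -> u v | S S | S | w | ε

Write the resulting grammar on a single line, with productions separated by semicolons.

Nullable set = {T}.
ε ∉ L(G), so no ε-production is kept.
For each production, add variants omitting each subset of nullable occurrences: S → w T gives w T | w.

S -> v w | w S v | w T | w; T -> u v | S S | S | w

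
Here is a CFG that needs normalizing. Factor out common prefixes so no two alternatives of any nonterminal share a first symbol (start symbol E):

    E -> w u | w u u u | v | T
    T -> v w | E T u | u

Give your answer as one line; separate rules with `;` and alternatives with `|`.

E -> v | T | w u E'; T -> v w | E T u | u; E' -> ε | u u

E has alternatives sharing prefix 'w u': factor to E → w u E' with E' → ε | u u.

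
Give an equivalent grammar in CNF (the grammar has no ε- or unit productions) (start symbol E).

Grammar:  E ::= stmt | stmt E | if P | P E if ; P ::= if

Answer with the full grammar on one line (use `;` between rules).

Introduce a nonterminal for each terminal appearing in a rule of length ≥ 2: X1 → stmt, X2 → if.
Binarize each right-hand side of length ≥ 3 by chaining fresh nonterminals (Y1, Y2, …): affected rules were E → P E X2.

E ::= stmt | X1 E | X2 P | P Y1; P ::= if; X1 ::= stmt; X2 ::= if; Y1 ::= E X2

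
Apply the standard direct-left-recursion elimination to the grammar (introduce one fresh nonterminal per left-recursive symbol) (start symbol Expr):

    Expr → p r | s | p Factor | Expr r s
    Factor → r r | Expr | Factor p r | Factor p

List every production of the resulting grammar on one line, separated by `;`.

Expr → p r Expr1 | s Expr1 | p Factor Expr1; Factor → r r Factor1 | Expr Factor1; Expr1 → r s Expr1 | ε; Factor1 → p r Factor1 | p Factor1 | ε

Directly left-recursive nonterminals: Expr, Factor.
For Expr: α = {r s}, β = {p r, s, p Factor}. Rewrite as Expr → β Expr1 and Expr1 → α Expr1 | ε.
For Factor: α = {p r, p}, β = {r r, Expr}. Rewrite as Factor → β Factor1 and Factor1 → α Factor1 | ε.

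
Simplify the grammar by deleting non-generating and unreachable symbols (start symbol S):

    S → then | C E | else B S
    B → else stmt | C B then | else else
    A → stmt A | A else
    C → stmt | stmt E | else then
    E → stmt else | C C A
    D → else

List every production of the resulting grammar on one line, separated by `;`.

S → then | C E | else B S; B → else stmt | C B then | else else; C → stmt | stmt E | else then; E → stmt else

Generating nonterminals: {B, C, D, E, S}.
Reachable from S after that: {B, C, E, S}.
Removed useless symbols: {A, D} and every production mentioning them.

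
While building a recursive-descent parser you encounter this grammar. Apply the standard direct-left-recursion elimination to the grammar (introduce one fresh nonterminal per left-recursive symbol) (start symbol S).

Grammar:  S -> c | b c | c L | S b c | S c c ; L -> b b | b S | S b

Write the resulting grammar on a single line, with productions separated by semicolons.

S -> c S' | b c S' | c L S'; L -> b b | b S | S b; S' -> b c S' | c c S' | ε

Left recursion appears on S.
For S: α = {b c, c c}, β = {c, b c, c L}. Rewrite as S → β S' and S' → α S' | ε.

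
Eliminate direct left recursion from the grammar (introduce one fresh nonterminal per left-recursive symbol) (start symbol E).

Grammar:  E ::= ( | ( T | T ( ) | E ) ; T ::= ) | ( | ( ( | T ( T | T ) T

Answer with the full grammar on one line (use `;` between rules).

E ::= ( E' | ( T E' | T ( ) E'; T ::= ) T' | ( T' | ( ( T'; E' ::= ) E' | ε; T' ::= ( T T' | ) T T' | ε

Directly left-recursive nonterminals: E, T.
For E: α = {)}, β = {(, ( T, T ( )}. Rewrite as E → β E' and E' → α E' | ε.
For T: α = {( T, ) T}, β = {), (, ( (}. Rewrite as T → β T' and T' → α T' | ε.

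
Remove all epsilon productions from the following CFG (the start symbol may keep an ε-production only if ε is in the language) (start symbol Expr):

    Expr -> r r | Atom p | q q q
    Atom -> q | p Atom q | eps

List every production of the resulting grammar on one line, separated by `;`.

Nullable nonterminals: {Atom}.
ε ∉ L(G), so no ε-production is kept.
For each production, add variants omitting each subset of nullable occurrences: Expr → Atom p gives Atom p | p. Atom → p Atom q gives p Atom q | p q.

Expr -> r r | Atom p | p | q q q; Atom -> q | p Atom q | p q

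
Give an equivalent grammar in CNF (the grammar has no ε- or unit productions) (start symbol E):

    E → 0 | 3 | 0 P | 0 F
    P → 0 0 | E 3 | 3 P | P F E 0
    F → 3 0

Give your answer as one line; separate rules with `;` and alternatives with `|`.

Introduce a nonterminal for each terminal appearing in a rule of length ≥ 2: X1 → 0, X2 → 3.
Binarize each right-hand side of length ≥ 3 by chaining fresh nonterminals (Y1, Y2, …): affected rules were P → P F E X1.

E → 0 | 3 | X1 P | X1 F; P → X1 X1 | E X2 | X2 P | P Y1; F → X2 X1; X1 → 0; X2 → 3; Y1 → F Y2; Y2 → E X1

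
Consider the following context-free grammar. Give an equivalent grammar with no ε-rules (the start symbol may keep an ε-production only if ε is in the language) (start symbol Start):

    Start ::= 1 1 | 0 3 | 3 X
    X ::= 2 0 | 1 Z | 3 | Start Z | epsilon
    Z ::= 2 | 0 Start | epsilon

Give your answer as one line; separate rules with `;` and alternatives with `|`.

Start ::= 1 1 | 0 3 | 3 X | 3; X ::= 2 0 | 1 Z | 1 | 3 | Start Z | Start; Z ::= 2 | 0 Start

Nullable set = {X, Z}.
ε ∉ L(G), so no ε-production is kept.
Expand every rule over subsets of its nullable positions: Start → 3 X gives 3 X | 3. X → 1 Z gives 1 Z | 1. X → Start Z gives Start Z | Start.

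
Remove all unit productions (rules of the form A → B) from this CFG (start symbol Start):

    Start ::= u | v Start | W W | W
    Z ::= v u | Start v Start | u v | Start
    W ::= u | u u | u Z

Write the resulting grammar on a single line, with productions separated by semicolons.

Unit pairs: Start ⇒* {W}; Z ⇒* {Start, W}.
Replace each nonterminal's rules with the union of the non-unit rules of every nonterminal it unit-derives.

Start ::= u | v Start | W W | u u | u Z; Z ::= v u | Start v Start | u v | u | v Start | W W | u u | u Z; W ::= u | u u | u Z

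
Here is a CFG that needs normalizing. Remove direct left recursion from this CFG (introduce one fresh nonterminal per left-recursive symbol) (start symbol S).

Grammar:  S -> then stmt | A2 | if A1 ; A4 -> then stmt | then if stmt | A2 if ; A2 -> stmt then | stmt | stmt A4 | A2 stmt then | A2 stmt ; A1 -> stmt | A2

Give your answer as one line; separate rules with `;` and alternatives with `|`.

S -> then stmt | A2 | if A1; A4 -> then stmt | then if stmt | A2 if; A2 -> stmt then A2' | stmt A2' | stmt A4 A2'; A1 -> stmt | A2; A2' -> stmt then A2' | stmt A2' | ε

Left recursion appears on A2.
For A2: α = {stmt then, stmt}, β = {stmt then, stmt, stmt A4}. Rewrite as A2 → β A2' and A2' → α A2' | ε.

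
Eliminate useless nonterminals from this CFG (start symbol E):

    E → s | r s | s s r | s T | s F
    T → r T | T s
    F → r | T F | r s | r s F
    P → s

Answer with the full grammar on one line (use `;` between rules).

E → s | r s | s s r | s F; F → r | r s | r s F

Generating nonterminals: {E, F, P}.
Reachable from E after that: {E, F}.
Removed useless symbols: {P, T} and every production mentioning them.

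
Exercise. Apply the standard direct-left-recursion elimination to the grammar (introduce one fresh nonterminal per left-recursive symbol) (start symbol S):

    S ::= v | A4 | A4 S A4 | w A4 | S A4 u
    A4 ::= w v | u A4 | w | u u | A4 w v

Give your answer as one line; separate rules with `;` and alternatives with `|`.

Directly left-recursive nonterminals: S, A4.
For S: α = {A4 u}, β = {v, A4, A4 S A4, w A4}. Rewrite as S → β S' and S' → α S' | ε.
For A4: α = {w v}, β = {w v, u A4, w, u u}. Rewrite as A4 → β A4' and A4' → α A4' | ε.

S ::= v S' | A4 S' | A4 S A4 S' | w A4 S'; A4 ::= w v A4' | u A4 A4' | w A4' | u u A4'; S' ::= A4 u S' | eps; A4' ::= w v A4' | eps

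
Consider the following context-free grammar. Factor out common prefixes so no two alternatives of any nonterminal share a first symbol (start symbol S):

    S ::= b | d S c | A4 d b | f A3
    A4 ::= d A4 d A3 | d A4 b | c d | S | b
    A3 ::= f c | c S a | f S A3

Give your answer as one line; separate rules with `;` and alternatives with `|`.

A4 has alternatives sharing prefix 'd A4': factor to A4 → d A4 A4' with A4' → d A3 | b.
A3 has alternatives sharing prefix 'f': factor to A3 → f A3' with A3' → c | S A3.

S ::= b | d S c | A4 d b | f A3; A4 ::= c d | S | b | d A4 A4'; A3 ::= c S a | f A3'; A4' ::= d A3 | b; A3' ::= c | S A3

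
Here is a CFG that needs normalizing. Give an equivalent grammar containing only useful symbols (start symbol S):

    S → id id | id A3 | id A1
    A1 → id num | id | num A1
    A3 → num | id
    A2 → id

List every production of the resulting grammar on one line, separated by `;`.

S → id id | id A3 | id A1; A1 → id num | id | num A1; A3 → num | id

Generating nonterminals: {A1, A2, A3, S}.
Reachable from S after that: {A1, A3, S}.
Removed useless symbols: {A2} and every production mentioning them.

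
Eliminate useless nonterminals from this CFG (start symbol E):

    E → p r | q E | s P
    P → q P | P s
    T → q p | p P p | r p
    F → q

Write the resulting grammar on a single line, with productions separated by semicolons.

E → p r | q E

Generating nonterminals: {E, F, T}.
Reachable from E after that: {E}.
Removed useless symbols: {F, P, T} and every production mentioning them.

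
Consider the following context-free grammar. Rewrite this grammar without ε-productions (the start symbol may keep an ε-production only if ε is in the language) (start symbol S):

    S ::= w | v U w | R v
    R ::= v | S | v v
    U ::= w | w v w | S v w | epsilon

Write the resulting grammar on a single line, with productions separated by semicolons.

The nullable symbols are {U}.
ε ∉ L(G), so no ε-production is kept.
Add the nullable-subset variants: S → v U w gives v U w | v w.

S ::= w | v U w | v w | R v; R ::= v | S | v v; U ::= w | w v w | S v w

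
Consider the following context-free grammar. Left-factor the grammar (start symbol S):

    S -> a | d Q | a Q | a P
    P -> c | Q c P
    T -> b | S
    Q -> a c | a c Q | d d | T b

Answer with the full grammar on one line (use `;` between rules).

S has alternatives sharing prefix 'a': factor to S → a S' with S' → ε | Q | P.
Q has alternatives sharing prefix 'a c': factor to Q → a c Q' with Q' → ε | Q.

S -> d Q | a S'; P -> c | Q c P; T -> b | S; Q -> d d | T b | a c Q'; S' -> eps | Q | P; Q' -> eps | Q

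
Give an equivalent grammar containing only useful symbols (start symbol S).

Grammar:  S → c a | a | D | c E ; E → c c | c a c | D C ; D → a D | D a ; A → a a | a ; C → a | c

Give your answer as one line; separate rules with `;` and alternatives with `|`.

S → c a | a | c E; E → c c | c a c

Generating nonterminals: {A, C, E, S}.
Reachable from S after that: {E, S}.
Removed useless symbols: {A, C, D} and every production mentioning them.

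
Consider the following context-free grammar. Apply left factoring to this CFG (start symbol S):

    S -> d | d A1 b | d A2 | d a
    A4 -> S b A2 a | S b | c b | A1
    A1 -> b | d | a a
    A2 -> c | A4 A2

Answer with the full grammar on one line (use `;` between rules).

S has alternatives sharing prefix 'd': factor to S → d S' with S' → ε | A1 b | A2 | a.
A4 has alternatives sharing prefix 'S b': factor to A4 → S b A4' with A4' → A2 a | ε.

S -> d S'; A4 -> c b | A1 | S b A4'; A1 -> b | d | a a; A2 -> c | A4 A2; S' -> ε | A1 b | A2 | a; A4' -> A2 a | ε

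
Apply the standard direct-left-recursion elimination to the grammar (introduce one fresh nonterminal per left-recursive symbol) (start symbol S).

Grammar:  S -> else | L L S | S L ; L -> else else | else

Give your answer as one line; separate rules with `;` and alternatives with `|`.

S is directly left-recursive.
For S: α = {L}, β = {else, L L S}. Rewrite as S → β S' and S' → α S' | ε.

S -> else S' | L L S S'; L -> else else | else; S' -> L S' | epsilon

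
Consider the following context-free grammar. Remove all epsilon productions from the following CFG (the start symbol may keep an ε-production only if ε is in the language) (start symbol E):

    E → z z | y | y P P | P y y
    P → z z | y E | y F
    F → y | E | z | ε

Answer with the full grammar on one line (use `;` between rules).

E → z z | y | y P P | P y y; P → z z | y E | y F | y; F → y | E | z

Nullable nonterminals: {F}.
ε ∉ L(G), so no ε-production is kept.
Expand every rule over subsets of its nullable positions: P → y F gives y F | y.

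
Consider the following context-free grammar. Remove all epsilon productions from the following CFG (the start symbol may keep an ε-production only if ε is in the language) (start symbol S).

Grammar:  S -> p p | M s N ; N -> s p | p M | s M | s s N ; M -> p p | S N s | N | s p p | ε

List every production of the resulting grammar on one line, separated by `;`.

Nullable set = {M}.
ε ∉ L(G), so no ε-production is kept.
Expand every rule over subsets of its nullable positions: S → M s N gives M s N | s N. N → p M gives p M | p. N → s M gives s M | s.

S -> p p | M s N | s N; N -> s p | p M | p | s M | s | s s N; M -> p p | S N s | N | s p p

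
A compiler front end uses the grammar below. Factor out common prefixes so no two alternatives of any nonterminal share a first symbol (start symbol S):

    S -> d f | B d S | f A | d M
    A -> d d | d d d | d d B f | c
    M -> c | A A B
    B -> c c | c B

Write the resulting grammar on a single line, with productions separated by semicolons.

S -> B d S | f A | d S'; A -> c | d d A'; M -> c | A A B; B -> c B'; S' -> f | M; A' -> epsilon | d | B f; B' -> c | B

S has alternatives sharing prefix 'd': factor to S → d S' with S' → f | M.
A has alternatives sharing prefix 'd d': factor to A → d d A' with A' → ε | d | B f.
B has alternatives sharing prefix 'c': factor to B → c B' with B' → c | B.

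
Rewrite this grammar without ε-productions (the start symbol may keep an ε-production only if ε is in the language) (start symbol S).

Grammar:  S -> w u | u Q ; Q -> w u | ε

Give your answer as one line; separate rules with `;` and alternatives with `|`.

Nullable nonterminals: {Q}.
ε ∉ L(G), so no ε-production is kept.
Expand every rule over subsets of its nullable positions: S → u Q gives u Q | u.

S -> w u | u Q | u; Q -> w u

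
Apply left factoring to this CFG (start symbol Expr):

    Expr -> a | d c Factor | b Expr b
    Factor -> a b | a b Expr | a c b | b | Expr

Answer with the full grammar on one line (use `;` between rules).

Factor has alternatives sharing prefix 'a': factor to Factor → a Factor1 with Factor1 → b | b Expr | c b.
Factor1 has alternatives sharing prefix 'b': factor to Factor1 → b Factor11 with Factor11 → ε | Expr.

Expr -> a | d c Factor | b Expr b; Factor -> b | Expr | a Factor1; Factor1 -> c b | b Factor11; Factor11 -> ε | Expr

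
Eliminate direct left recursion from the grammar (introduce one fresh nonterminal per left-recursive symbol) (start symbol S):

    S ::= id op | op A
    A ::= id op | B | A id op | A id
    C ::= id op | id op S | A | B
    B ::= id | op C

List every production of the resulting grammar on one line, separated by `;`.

S ::= id op | op A; A ::= id op A' | B A'; C ::= id op | id op S | A | B; B ::= id | op C; A' ::= id op A' | id A' | ε

Left recursion appears on A.
For A: α = {id op, id}, β = {id op, B}. Rewrite as A → β A' and A' → α A' | ε.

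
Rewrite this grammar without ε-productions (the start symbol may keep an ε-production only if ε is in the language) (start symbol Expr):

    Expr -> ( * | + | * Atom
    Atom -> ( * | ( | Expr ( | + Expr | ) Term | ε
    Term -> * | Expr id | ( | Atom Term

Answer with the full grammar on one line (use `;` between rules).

Expr -> ( * | + | * Atom | *; Atom -> ( * | ( | Expr ( | + Expr | ) Term; Term -> * | Expr id | ( | Atom Term

The nullable symbols are {Atom}.
ε ∉ L(G), so no ε-production is kept.
Expand every rule over subsets of its nullable positions: Expr → * Atom gives * Atom | *.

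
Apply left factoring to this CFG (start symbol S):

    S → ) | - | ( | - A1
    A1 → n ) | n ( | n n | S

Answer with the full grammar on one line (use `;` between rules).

S → ) | ( | - S'; A1 → S | n A1'; S' → ε | A1; A1' → ) | ( | n

S has alternatives sharing prefix '-': factor to S → - S' with S' → ε | A1.
A1 has alternatives sharing prefix 'n': factor to A1 → n A1' with A1' → ) | ( | n.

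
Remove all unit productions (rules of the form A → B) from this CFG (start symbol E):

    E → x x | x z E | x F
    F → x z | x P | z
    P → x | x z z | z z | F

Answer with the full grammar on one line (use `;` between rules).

Unit pairs: P ⇒* {F}.
For every A with A ⇒* B via unit rules, add B's non-unit alternatives to A; then delete every rule of the form X → Y.

E → x x | x z E | x F; F → x z | x P | z; P → x z | x P | z | x | x z z | z z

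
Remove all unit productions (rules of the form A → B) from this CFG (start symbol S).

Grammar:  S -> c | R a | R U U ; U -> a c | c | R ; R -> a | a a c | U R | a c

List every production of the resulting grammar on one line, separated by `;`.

S -> c | R a | R U U; U -> a c | c | a | a a c | U R; R -> a | a a c | U R | a c

Unit pairs: U ⇒* {R}.
Replace each nonterminal's rules with the union of the non-unit rules of every nonterminal it unit-derives.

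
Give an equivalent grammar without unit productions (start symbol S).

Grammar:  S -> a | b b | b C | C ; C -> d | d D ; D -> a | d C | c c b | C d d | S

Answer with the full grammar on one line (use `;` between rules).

Unit pairs: D ⇒* {C, S}; S ⇒* {C}.
Replace each nonterminal's rules with the union of the non-unit rules of every nonterminal it unit-derives.

S -> d | d D | a | b b | b C; C -> d | d D; D -> a | b b | b C | d | d D | d C | c c b | C d d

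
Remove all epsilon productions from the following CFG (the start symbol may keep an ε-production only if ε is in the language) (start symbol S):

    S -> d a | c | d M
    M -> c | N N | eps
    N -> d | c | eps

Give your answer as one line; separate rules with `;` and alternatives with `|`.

S -> d a | c | d M | d; M -> c | N N | N; N -> d | c

The nullable symbols are {M, N}.
ε ∉ L(G), so no ε-production is kept.
Expand every rule over subsets of its nullable positions: S → d M gives d M | d. M → N N gives N N | N.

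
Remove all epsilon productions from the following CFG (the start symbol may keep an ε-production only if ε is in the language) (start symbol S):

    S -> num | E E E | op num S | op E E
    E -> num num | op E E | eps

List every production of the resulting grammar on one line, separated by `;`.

S -> num | E E E | E E | E | op num S | op num | op E E | op E | op | ε; E -> num num | op E E | op E | op

Nullable nonterminals: {E, S}.
ε ∈ L(G) since S is nullable, so keep S → ε.
Expand every rule over subsets of its nullable positions: S → E E E gives E E E | E E | E. S → op num S gives op num S | op num. S → op E E gives op E E | op E | op. E → op E E gives op E E | op E | op.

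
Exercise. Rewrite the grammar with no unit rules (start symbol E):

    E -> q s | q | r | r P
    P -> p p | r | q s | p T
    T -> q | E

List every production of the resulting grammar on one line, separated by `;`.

E -> q s | q | r | r P; P -> p p | r | q s | p T; T -> q s | q | r | r P

Unit pairs: T ⇒* {E}.
For each unit pair (A, B), copy every non-unit production of B to A, then drop all unit productions.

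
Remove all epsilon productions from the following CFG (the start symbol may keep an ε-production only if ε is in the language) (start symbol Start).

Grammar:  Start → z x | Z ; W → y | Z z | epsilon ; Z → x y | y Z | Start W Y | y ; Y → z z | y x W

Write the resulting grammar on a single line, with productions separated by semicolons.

Start → z x | Z; W → y | Z z; Z → x y | y Z | Start W Y | Start Y | y; Y → z z | y x W | y x

The nullable symbols are {W}.
ε ∉ L(G), so no ε-production is kept.
Add the nullable-subset variants: Z → Start W Y gives Start W Y | Start Y. Y → y x W gives y x W | y x.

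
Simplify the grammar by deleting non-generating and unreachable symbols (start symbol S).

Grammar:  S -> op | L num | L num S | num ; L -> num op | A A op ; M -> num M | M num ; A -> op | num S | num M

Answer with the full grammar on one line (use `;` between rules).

Generating nonterminals: {A, L, S}.
Reachable from S after that: {A, L, S}.
Removed useless symbols: {M} and every production mentioning them.

S -> op | L num | L num S | num; L -> num op | A A op; A -> op | num S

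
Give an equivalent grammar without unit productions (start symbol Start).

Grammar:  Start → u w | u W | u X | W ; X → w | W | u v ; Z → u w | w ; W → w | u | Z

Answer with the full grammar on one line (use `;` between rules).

Start → u w | w | u W | u X | u; X → u w | w | u v | u; Z → u w | w; W → u w | w | u

Unit pairs: Start ⇒* {W, Z}; W ⇒* {Z}; X ⇒* {W, Z}.
For every A with A ⇒* B via unit rules, add B's non-unit alternatives to A; then delete every rule of the form X → Y.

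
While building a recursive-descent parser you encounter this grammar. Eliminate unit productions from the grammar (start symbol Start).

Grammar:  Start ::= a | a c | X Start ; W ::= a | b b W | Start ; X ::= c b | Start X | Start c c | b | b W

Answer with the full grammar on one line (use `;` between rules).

Unit pairs: W ⇒* {Start}.
For each unit pair (A, B), copy every non-unit production of B to A, then drop all unit productions.

Start ::= a | a c | X Start; W ::= a | a c | X Start | b b W; X ::= c b | Start X | Start c c | b | b W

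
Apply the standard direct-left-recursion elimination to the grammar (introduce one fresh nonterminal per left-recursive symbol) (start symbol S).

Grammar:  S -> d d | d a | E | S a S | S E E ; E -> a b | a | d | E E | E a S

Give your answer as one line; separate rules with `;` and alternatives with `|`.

S -> d d S' | d a S' | E S'; E -> a b E' | a E' | d E'; S' -> a S S' | E E S' | ε; E' -> E E' | a S E' | ε

Left recursion appears on S, E.
For S: α = {a S, E E}, β = {d d, d a, E}. Rewrite as S → β S' and S' → α S' | ε.
For E: α = {E, a S}, β = {a b, a, d}. Rewrite as E → β E' and E' → α E' | ε.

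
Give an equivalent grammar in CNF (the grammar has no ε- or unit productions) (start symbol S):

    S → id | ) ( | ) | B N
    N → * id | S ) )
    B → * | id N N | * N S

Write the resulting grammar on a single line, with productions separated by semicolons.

S → id | X1 X2 | ) | B N; N → X3 X4 | S Y1; B → * | X4 Y2 | X3 Y3; X1 → ); X2 → (; X3 → *; X4 → id; Y1 → X1 X1; Y2 → N N; Y3 → N S

Introduce a nonterminal for each terminal appearing in a rule of length ≥ 2: X1 → ), X2 → (, X3 → *, X4 → id.
Binarize each right-hand side of length ≥ 3 by chaining fresh nonterminals (Y1, Y2, …): affected rules were N → S X1 X1; B → X4 N N; B → X3 N S.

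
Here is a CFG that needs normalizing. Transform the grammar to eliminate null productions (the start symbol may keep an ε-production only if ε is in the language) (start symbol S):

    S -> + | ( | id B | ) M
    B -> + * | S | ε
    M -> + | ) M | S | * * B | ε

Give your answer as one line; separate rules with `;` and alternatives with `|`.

S -> + | ( | id B | id | ) M | ); B -> + * | S; M -> + | ) M | ) | S | * * B | * *

Nullable set = {B, M}.
ε ∉ L(G), so no ε-production is kept.
Add the nullable-subset variants: S → id B gives id B | id. S → ) M gives ) M | ). M → ) M gives ) M | ). M → * * B gives * * B | * *.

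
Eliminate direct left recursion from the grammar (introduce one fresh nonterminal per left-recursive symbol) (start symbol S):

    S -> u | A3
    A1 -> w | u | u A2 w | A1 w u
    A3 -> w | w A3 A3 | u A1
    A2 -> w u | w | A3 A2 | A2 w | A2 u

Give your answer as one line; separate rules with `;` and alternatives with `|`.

A1, A2 are directly left-recursive.
For A1: α = {w u}, β = {w, u, u A2 w}. Rewrite as A1 → β A1' and A1' → α A1' | ε.
For A2: α = {w, u}, β = {w u, w, A3 A2}. Rewrite as A2 → β A2' and A2' → α A2' | ε.

S -> u | A3; A1 -> w A1' | u A1' | u A2 w A1'; A3 -> w | w A3 A3 | u A1; A2 -> w u A2' | w A2' | A3 A2 A2'; A1' -> w u A1' | ε; A2' -> w A2' | u A2' | ε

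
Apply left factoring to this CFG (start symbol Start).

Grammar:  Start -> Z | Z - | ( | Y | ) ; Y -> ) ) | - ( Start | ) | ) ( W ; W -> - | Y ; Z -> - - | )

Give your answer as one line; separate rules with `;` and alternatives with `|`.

Start has alternatives sharing prefix 'Z': factor to Start → Z Start1 with Start1 → ε | -.
Y has alternatives sharing prefix ')': factor to Y → ) Y1 with Y1 → ) | ε | ( W.

Start -> ( | Y | ) | Z Start1; Y -> - ( Start | ) Y1; W -> - | Y; Z -> - - | ); Start1 -> ε | -; Y1 -> ) | ε | ( W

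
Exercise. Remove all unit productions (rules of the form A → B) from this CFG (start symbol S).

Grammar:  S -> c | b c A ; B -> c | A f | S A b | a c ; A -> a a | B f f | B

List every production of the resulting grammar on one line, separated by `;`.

S -> c | b c A; B -> c | A f | S A b | a c; A -> c | A f | S A b | a c | a a | B f f

Unit pairs: A ⇒* {B}.
For every A with A ⇒* B via unit rules, add B's non-unit alternatives to A; then delete every rule of the form X → Y.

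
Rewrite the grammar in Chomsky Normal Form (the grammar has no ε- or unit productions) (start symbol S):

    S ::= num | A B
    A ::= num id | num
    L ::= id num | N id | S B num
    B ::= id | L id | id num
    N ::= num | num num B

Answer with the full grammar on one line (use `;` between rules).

Introduce a nonterminal for each terminal appearing in a rule of length ≥ 2: X1 → num, X2 → id.
Binarize each right-hand side of length ≥ 3 by chaining fresh nonterminals (Y1, Y2, …): affected rules were L → S B X1; N → X1 X1 B.

S ::= num | A B; A ::= X1 X2 | num; L ::= X2 X1 | N X2 | S Y1; B ::= id | L X2 | X2 X1; N ::= num | X1 Y2; X1 ::= num; X2 ::= id; Y1 ::= B X1; Y2 ::= X1 B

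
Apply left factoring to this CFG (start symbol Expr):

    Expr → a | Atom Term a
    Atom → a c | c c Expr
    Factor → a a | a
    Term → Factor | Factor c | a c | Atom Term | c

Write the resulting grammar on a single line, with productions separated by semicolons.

Expr → a | Atom Term a; Atom → a c | c c Expr; Factor → a Factor1; Term → a c | Atom Term | c | Factor Term1; Factor1 → a | ε; Term1 → ε | c

Factor has alternatives sharing prefix 'a': factor to Factor → a Factor1 with Factor1 → a | ε.
Term has alternatives sharing prefix 'Factor': factor to Term → Factor Term1 with Term1 → ε | c.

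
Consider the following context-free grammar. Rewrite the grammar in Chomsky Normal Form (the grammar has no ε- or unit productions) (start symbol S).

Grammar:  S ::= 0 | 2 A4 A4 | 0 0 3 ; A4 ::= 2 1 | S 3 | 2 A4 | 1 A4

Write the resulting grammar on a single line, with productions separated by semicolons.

Introduce a nonterminal for each terminal appearing in a rule of length ≥ 2: X1 → 2, X2 → 0, X3 → 3, X4 → 1.
Binarize each right-hand side of length ≥ 3 by chaining fresh nonterminals (Y1, Y2, …): affected rules were S → X1 A4 A4; S → X2 X2 X3.

S ::= 0 | X1 Y1 | X2 Y2; A4 ::= X1 X4 | S X3 | X1 A4 | X4 A4; X1 ::= 2; X2 ::= 0; X3 ::= 3; X4 ::= 1; Y1 ::= A4 A4; Y2 ::= X2 X3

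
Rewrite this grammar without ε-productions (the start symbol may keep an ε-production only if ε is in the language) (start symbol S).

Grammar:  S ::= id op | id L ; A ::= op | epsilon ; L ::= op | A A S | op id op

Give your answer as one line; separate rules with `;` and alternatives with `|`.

Nullable set = {A}.
ε ∉ L(G), so no ε-production is kept.
For each production, add variants omitting each subset of nullable occurrences: L → A A S gives A A S | A S | S.

S ::= id op | id L; A ::= op; L ::= op | A A S | A S | S | op id op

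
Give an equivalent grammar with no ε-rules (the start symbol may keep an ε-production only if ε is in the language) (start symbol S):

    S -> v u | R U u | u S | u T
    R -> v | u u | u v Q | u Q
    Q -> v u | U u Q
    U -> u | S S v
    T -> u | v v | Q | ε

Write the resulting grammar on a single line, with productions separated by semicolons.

S -> v u | R U u | u S | u T | u; R -> v | u u | u v Q | u Q; Q -> v u | U u Q; U -> u | S S v; T -> u | v v | Q

Nullable nonterminals: {T}.
ε ∉ L(G), so no ε-production is kept.
Add the nullable-subset variants: S → u T gives u T | u.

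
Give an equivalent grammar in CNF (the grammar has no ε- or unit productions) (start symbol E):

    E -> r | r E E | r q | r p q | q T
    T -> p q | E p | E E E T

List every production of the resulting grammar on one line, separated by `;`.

Introduce a nonterminal for each terminal appearing in a rule of length ≥ 2: X1 → r, X2 → q, X3 → p.
Binarize each right-hand side of length ≥ 3 by chaining fresh nonterminals (Y1, Y2, …): affected rules were E → X1 E E; E → X1 X3 X2; T → E E E T.

E -> r | X1 Y1 | X1 X2 | X1 Y2 | X2 T; T -> X3 X2 | E X3 | E Y3; X1 -> r; X2 -> q; X3 -> p; Y1 -> E E; Y2 -> X3 X2; Y3 -> E Y4; Y4 -> E T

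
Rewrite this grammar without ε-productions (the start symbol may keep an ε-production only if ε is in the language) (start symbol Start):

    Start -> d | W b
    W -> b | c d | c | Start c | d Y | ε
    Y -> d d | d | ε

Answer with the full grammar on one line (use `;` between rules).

Start -> d | W b | b; W -> b | c d | c | Start c | d Y | d; Y -> d d | d

Nullable set = {W, Y}.
ε ∉ L(G), so no ε-production is kept.
Expand every rule over subsets of its nullable positions: Start → W b gives W b | b. W → d Y gives d Y | d.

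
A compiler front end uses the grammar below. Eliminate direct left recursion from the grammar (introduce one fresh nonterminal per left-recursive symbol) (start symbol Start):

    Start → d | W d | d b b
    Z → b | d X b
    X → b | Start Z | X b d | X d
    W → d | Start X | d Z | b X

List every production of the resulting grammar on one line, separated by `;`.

Left recursion appears on X.
For X: α = {b d, d}, β = {b, Start Z}. Rewrite as X → β X1 and X1 → α X1 | ε.

Start → d | W d | d b b; Z → b | d X b; X → b X1 | Start Z X1; W → d | Start X | d Z | b X; X1 → b d X1 | d X1 | ε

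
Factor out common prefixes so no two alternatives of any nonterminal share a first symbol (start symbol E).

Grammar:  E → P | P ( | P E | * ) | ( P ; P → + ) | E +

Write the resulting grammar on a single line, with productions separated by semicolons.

E → * ) | ( P | P E'; P → + ) | E +; E' → ε | ( | E

E has alternatives sharing prefix 'P': factor to E → P E' with E' → ε | ( | E.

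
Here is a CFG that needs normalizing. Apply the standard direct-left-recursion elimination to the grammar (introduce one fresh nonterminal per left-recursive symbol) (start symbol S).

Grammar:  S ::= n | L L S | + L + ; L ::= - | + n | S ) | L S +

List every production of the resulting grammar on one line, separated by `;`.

Left recursion appears on L.
For L: α = {S +}, β = {-, + n, S )}. Rewrite as L → β L' and L' → α L' | ε.

S ::= n | L L S | + L +; L ::= - L' | + n L' | S ) L'; L' ::= S + L' | ε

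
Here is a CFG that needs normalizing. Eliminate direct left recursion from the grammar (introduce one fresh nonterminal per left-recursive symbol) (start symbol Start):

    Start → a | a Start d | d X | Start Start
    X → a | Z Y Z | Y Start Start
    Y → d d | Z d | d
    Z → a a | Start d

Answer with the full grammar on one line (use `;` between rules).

Start is directly left-recursive.
For Start: α = {Start}, β = {a, a Start d, d X}. Rewrite as Start → β Start1 and Start1 → α Start1 | ε.

Start → a Start1 | a Start d Start1 | d X Start1; X → a | Z Y Z | Y Start Start; Y → d d | Z d | d; Z → a a | Start d; Start1 → Start Start1 | ε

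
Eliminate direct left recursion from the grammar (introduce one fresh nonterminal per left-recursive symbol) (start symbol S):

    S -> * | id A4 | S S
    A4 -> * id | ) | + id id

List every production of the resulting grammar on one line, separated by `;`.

S -> * S' | id A4 S'; A4 -> * id | ) | + id id; S' -> S S' | ε

S is directly left-recursive.
For S: α = {S}, β = {*, id A4}. Rewrite as S → β S' and S' → α S' | ε.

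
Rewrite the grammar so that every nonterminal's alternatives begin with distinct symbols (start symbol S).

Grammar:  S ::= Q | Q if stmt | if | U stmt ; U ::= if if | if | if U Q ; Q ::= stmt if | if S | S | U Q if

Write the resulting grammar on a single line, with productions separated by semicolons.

S has alternatives sharing prefix 'Q': factor to S → Q S' with S' → ε | if stmt.
U has alternatives sharing prefix 'if': factor to U → if U' with U' → if | ε | U Q.

S ::= if | U stmt | Q S'; U ::= if U'; Q ::= stmt if | if S | S | U Q if; S' ::= ε | if stmt; U' ::= if | ε | U Q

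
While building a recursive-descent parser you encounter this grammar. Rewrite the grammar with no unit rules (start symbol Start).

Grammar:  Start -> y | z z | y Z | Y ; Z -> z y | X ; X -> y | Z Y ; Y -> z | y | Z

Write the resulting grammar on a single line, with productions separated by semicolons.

Unit pairs: Start ⇒* {X, Y, Z}; Y ⇒* {X, Z}; Z ⇒* {X}.
For every A with A ⇒* B via unit rules, add B's non-unit alternatives to A; then delete every rule of the form X → Y.

Start -> z y | y | z z | y Z | Z Y | z; Z -> z y | y | Z Y; X -> y | Z Y; Y -> z y | y | Z Y | z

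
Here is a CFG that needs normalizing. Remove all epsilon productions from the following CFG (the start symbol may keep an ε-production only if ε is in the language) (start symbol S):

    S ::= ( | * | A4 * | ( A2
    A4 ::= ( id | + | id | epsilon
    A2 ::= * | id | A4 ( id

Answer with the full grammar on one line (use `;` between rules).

S ::= ( | * | A4 * | ( A2; A4 ::= ( id | + | id; A2 ::= * | id | A4 ( id | ( id

Nullable set = {A4}.
ε ∉ L(G), so no ε-production is kept.
Expand every rule over subsets of its nullable positions: A2 → A4 ( id gives A4 ( id | ( id.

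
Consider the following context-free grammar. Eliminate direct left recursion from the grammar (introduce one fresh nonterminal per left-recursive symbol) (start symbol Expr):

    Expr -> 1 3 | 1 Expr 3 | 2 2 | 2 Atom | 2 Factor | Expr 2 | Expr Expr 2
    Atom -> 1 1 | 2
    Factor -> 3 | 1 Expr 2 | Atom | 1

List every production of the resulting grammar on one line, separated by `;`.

Expr -> 1 3 Expr1 | 1 Expr 3 Expr1 | 2 2 Expr1 | 2 Atom Expr1 | 2 Factor Expr1; Atom -> 1 1 | 2; Factor -> 3 | 1 Expr 2 | Atom | 1; Expr1 -> 2 Expr1 | Expr 2 Expr1 | ε

Left recursion appears on Expr.
For Expr: α = {2, Expr 2}, β = {1 3, 1 Expr 3, 2 2, 2 Atom, 2 Factor}. Rewrite as Expr → β Expr1 and Expr1 → α Expr1 | ε.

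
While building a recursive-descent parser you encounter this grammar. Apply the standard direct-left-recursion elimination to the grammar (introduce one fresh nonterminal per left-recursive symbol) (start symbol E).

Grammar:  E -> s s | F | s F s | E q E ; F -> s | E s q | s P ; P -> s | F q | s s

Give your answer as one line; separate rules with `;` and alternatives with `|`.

Directly left-recursive nonterminal: E.
For E: α = {q E}, β = {s s, F, s F s}. Rewrite as E → β E' and E' → α E' | ε.

E -> s s E' | F E' | s F s E'; F -> s | E s q | s P; P -> s | F q | s s; E' -> q E E' | ε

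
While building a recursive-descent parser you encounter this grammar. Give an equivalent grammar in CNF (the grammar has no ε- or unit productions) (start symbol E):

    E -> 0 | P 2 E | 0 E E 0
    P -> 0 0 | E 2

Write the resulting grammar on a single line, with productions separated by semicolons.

E -> 0 | P Y1 | X2 Y2; P -> X2 X2 | E X1; X1 -> 2; X2 -> 0; Y1 -> X1 E; Y2 -> E Y3; Y3 -> E X2

Introduce a nonterminal for each terminal appearing in a rule of length ≥ 2: X1 → 2, X2 → 0.
Binarize each right-hand side of length ≥ 3 by chaining fresh nonterminals (Y1, Y2, …): affected rules were E → P X1 E; E → X2 E E X2.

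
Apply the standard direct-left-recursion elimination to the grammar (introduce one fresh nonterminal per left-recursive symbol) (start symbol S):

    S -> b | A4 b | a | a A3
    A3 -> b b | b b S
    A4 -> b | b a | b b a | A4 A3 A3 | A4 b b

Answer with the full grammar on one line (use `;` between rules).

S -> b | A4 b | a | a A3; A3 -> b b | b b S; A4 -> b A4' | b a A4' | b b a A4'; A4' -> A3 A3 A4' | b b A4' | ε

Left recursion appears on A4.
For A4: α = {A3 A3, b b}, β = {b, b a, b b a}. Rewrite as A4 → β A4' and A4' → α A4' | ε.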